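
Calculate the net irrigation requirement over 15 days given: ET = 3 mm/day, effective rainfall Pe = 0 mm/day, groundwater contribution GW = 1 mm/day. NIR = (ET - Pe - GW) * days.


Daily deficit = ET - Pe - GW = 3 - 0 - 1 = 2 mm/day
NIR = 2 * 15 = 30 mm

30.0000 mm


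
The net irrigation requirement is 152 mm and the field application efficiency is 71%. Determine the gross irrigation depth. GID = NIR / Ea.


Ea = 71% = 0.71
GID = NIR / Ea = 152 / 0.71 = 214.0845 mm

214.0845 mm


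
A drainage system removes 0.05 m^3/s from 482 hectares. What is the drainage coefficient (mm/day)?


DC = Q * 86400 / (A * 10000) * 1000
DC = 0.05 * 86400 / (482 * 10000) * 1000
DC = 4320000.0000 / 4820000

0.8963 mm/day


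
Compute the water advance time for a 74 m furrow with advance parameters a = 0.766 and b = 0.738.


t = (L/a)^(1/b)
t = (74/0.766)^(1/0.738)
t = 96.605744^(1/0.738)

489.4473 min


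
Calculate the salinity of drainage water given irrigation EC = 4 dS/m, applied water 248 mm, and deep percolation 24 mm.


EC_dw = EC_iw * D_iw / D_dw
EC_dw = 4 * 248 / 24
EC_dw = 992 / 24

41.3333 dS/m


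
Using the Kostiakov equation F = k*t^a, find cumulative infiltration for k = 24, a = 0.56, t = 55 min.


F = k * t^a = 24 * 55^0.56
F = 24 * 9.431985

226.3676 mm


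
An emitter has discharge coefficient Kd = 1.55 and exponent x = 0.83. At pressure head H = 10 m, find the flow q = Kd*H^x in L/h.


q = Kd * H^x = 1.55 * 10^0.83 = 1.55 * 6.760830

10.4793 L/h


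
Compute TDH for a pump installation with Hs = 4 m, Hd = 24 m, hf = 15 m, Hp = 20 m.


TDH = Hs + Hd + hf + Hp = 4 + 24 + 15 + 20 = 63

63 m


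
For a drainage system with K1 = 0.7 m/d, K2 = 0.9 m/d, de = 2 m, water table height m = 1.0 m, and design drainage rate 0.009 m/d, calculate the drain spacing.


S^2 = 8*K2*de*m/q + 4*K1*m^2/q
S^2 = 8*0.9*2*1.0/0.009 + 4*0.7*1.0^2/0.009
S = sqrt(1911.1111)

43.7163 m


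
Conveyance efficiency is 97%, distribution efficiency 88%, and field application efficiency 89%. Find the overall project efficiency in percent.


Ec = 0.97, Eb = 0.88, Ea = 0.89
E = 0.97 * 0.88 * 0.89 * 100 = 75.9704%

75.9704 %


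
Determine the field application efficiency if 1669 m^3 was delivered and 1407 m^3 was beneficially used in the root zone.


Ea = V_root / V_field * 100 = 1407 / 1669 * 100 = 84.3020%

84.3020 %


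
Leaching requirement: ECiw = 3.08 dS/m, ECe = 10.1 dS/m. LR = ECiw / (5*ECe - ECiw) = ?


LR = ECiw / (5*ECe - ECiw)
LR = 3.08 / (5*10.1 - 3.08)
LR = 3.08 / 47.4200

0.0650


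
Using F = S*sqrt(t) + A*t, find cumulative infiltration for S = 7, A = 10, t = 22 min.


F = S*sqrt(t) + A*t
F = 7*sqrt(22) + 10*22
F = 7*4.690416 + 220

252.8329 mm


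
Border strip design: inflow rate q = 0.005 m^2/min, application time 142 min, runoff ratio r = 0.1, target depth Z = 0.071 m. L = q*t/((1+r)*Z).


L = q*t/((1+r)*Z)
L = 0.005*142/((1+0.1)*0.071)
L = 0.71/0.0781

9.0909 m


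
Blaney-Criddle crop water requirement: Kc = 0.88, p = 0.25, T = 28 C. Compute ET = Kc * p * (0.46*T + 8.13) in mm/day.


ET = Kc * p * (0.46*T + 8.13)
ET = 0.88 * 0.25 * (0.46*28 + 8.13)
ET = 0.88 * 0.25 * 21.0100

4.6222 mm/day


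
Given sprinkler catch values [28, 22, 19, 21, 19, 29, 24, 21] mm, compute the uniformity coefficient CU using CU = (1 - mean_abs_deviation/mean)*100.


mean = 22.875000 mm
MAD = 3.093750 mm
CU = (1 - 3.093750/22.875000)*100

86.4754 %


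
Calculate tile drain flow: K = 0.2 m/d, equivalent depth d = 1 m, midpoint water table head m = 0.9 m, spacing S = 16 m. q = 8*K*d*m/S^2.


q = 8*K*d*m/S^2
q = 8*0.2*1*0.9/16^2
q = 1.4400 / 256

0.0056 m/d


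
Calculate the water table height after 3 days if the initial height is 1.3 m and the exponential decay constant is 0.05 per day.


m = m0 * exp(-k*t)
m = 1.3 * exp(-0.05 * 3)
m = 1.3 * exp(-0.1500)

1.1189 m


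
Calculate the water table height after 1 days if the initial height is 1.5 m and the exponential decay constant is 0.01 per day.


m = m0 * exp(-k*t)
m = 1.5 * exp(-0.01 * 1)
m = 1.5 * exp(-0.0100)

1.4851 m


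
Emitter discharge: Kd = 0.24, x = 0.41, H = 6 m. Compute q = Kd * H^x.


q = Kd * H^x = 0.24 * 6^0.41 = 0.24 * 2.084693

0.5003 L/h


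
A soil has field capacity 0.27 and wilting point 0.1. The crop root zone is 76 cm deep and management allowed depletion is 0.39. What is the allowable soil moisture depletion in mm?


SMD = (FC - PWP) * d * MAD * 10
SMD = (0.27 - 0.1) * 76 * 0.39 * 10
SMD = 0.1700 * 76 * 0.39 * 10

50.3880 mm


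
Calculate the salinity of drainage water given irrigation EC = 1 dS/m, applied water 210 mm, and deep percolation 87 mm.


EC_dw = EC_iw * D_iw / D_dw
EC_dw = 1 * 210 / 87
EC_dw = 210 / 87

2.4138 dS/m


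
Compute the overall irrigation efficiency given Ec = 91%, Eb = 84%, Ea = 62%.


Ec = 0.91, Eb = 0.84, Ea = 0.62
E = 0.91 * 0.84 * 0.62 * 100 = 47.3928%

47.3928 %


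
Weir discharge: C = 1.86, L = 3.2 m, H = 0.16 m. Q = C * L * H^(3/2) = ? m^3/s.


Q = C * L * H^(3/2) = 1.86 * 3.2 * 0.16^1.5 = 1.86 * 3.2 * 0.064000

0.3809 m^3/s


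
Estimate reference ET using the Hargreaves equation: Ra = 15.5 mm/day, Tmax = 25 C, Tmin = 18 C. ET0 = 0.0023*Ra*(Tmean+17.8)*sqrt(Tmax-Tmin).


Tmean = (Tmax + Tmin)/2 = (25 + 18)/2 = 21.5
ET0 = 0.0023 * 15.5 * (21.5 + 17.8) * sqrt(25 - 18)
ET0 = 0.0023 * 15.5 * 39.3 * 2.645751

3.7068 mm/day


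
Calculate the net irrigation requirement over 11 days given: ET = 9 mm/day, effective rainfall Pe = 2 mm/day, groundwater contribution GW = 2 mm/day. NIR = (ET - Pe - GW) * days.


Daily deficit = ET - Pe - GW = 9 - 2 - 2 = 5 mm/day
NIR = 5 * 11 = 55 mm

55.0000 mm


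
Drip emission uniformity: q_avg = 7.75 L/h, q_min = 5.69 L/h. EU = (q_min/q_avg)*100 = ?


EU = (q_min/q_avg)*100 = (5.69/7.75)*100 = 73.4194%

73.4194 %


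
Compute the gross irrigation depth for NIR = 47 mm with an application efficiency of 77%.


Ea = 77% = 0.77
GID = NIR / Ea = 47 / 0.77 = 61.0390 mm

61.0390 mm


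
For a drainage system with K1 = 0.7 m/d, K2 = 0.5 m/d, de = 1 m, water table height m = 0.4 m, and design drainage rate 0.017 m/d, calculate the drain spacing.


S^2 = 8*K2*de*m/q + 4*K1*m^2/q
S^2 = 8*0.5*1*0.4/0.017 + 4*0.7*0.4^2/0.017
S = sqrt(120.4706)

10.9759 m


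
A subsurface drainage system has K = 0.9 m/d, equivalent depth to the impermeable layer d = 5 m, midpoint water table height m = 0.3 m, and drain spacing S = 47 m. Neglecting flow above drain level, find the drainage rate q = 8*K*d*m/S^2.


q = 8*K*d*m/S^2
q = 8*0.9*5*0.3/47^2
q = 10.8000 / 2209

0.0049 m/d


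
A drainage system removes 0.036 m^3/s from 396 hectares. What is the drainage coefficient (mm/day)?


DC = Q * 86400 / (A * 10000) * 1000
DC = 0.036 * 86400 / (396 * 10000) * 1000
DC = 3110400.0000 / 3960000

0.7855 mm/day


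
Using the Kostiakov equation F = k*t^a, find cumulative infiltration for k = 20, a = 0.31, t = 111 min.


F = k * t^a = 20 * 111^0.31
F = 20 * 4.305763

86.1153 mm


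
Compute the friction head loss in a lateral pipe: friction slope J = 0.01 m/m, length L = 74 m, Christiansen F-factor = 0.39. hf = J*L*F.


hf = J * L * F = 0.01 * 74 * 0.39 = 0.2886 m

0.2886 m


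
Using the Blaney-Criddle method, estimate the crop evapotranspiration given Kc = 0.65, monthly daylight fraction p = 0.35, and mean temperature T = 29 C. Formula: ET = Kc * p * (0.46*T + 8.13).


ET = Kc * p * (0.46*T + 8.13)
ET = 0.65 * 0.35 * (0.46*29 + 8.13)
ET = 0.65 * 0.35 * 21.4700

4.8844 mm/day


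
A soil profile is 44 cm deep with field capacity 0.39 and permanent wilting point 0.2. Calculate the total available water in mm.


AWC = (FC - PWP) * d * 10
AWC = (0.39 - 0.2) * 44 * 10
AWC = 0.1900 * 44 * 10

83.6000 mm


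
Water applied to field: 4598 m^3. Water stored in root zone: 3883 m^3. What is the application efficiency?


Ea = V_root / V_field * 100 = 3883 / 4598 * 100 = 84.4498%

84.4498 %


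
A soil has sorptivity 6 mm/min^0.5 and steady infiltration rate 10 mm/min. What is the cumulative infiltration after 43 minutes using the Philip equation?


F = S*sqrt(t) + A*t
F = 6*sqrt(43) + 10*43
F = 6*6.557439 + 430

469.3446 mm


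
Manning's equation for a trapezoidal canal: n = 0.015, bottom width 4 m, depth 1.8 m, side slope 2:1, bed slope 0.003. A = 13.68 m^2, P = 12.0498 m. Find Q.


R = A/P = 13.68/12.0498 = 1.135289
Q = (1/0.015) * 13.68 * 1.135289^(2/3) * 0.003^0.5

54.3617 m^3/s


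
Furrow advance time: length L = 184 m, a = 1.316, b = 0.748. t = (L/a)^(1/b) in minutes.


t = (L/a)^(1/b)
t = (184/1.316)^(1/0.748)
t = 139.817629^(1/0.748)

738.5813 min


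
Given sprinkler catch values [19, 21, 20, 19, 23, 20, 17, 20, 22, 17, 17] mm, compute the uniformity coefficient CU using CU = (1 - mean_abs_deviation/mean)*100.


mean = 19.545455 mm
MAD = 1.586777 mm
CU = (1 - 1.586777/19.545455)*100

91.8816 %


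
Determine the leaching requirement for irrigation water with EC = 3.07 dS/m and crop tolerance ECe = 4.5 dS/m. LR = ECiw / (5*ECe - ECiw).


LR = ECiw / (5*ECe - ECiw)
LR = 3.07 / (5*4.5 - 3.07)
LR = 3.07 / 19.4300

0.1580


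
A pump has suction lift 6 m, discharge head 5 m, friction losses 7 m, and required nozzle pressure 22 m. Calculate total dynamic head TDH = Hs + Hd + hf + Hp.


TDH = Hs + Hd + hf + Hp = 6 + 5 + 7 + 22 = 40

40 m


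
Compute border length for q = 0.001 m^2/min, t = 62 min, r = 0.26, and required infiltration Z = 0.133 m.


L = q*t/((1+r)*Z)
L = 0.001*62/((1+0.26)*0.133)
L = 0.062/0.16758

0.3700 m


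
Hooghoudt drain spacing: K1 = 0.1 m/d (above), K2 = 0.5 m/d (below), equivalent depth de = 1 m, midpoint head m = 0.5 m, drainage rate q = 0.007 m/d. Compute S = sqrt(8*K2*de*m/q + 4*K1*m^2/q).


S^2 = 8*K2*de*m/q + 4*K1*m^2/q
S^2 = 8*0.5*1*0.5/0.007 + 4*0.1*0.5^2/0.007
S = sqrt(300.0000)

17.3205 m


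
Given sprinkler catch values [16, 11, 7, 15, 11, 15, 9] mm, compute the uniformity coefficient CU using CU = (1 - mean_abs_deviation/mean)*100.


mean = 12.000000 mm
MAD = 2.857143 mm
CU = (1 - 2.857143/12.000000)*100

76.1905 %


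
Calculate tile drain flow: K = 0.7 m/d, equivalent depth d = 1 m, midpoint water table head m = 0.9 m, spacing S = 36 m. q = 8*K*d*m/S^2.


q = 8*K*d*m/S^2
q = 8*0.7*1*0.9/36^2
q = 5.0400 / 1296

0.0039 m/d


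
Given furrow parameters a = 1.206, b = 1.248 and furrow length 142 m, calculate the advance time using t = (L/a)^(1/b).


t = (L/a)^(1/b)
t = (142/1.206)^(1/1.248)
t = 117.744610^(1/1.248)

45.6465 min


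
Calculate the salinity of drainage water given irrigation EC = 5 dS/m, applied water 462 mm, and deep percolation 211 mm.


EC_dw = EC_iw * D_iw / D_dw
EC_dw = 5 * 462 / 211
EC_dw = 2310 / 211

10.9479 dS/m


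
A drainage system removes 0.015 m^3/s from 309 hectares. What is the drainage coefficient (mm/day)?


DC = Q * 86400 / (A * 10000) * 1000
DC = 0.015 * 86400 / (309 * 10000) * 1000
DC = 1296000.0000 / 3090000

0.4194 mm/day


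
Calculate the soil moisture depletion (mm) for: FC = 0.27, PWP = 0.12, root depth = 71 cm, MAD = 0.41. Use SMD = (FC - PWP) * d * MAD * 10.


SMD = (FC - PWP) * d * MAD * 10
SMD = (0.27 - 0.12) * 71 * 0.41 * 10
SMD = 0.1500 * 71 * 0.41 * 10

43.6650 mm


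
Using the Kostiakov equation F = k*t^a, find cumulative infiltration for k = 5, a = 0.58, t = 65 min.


F = k * t^a = 5 * 65^0.58
F = 5 * 11.258739

56.2937 mm


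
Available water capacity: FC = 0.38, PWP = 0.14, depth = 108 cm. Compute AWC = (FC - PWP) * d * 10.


AWC = (FC - PWP) * d * 10
AWC = (0.38 - 0.14) * 108 * 10
AWC = 0.2400 * 108 * 10

259.2000 mm


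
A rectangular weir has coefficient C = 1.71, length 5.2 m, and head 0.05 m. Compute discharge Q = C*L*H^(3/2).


Q = C * L * H^(3/2) = 1.71 * 5.2 * 0.05^1.5 = 1.71 * 5.2 * 0.011180

0.0994 m^3/s


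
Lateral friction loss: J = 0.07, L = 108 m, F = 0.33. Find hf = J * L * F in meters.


hf = J * L * F = 0.07 * 108 * 0.33 = 2.4948 m

2.4948 m


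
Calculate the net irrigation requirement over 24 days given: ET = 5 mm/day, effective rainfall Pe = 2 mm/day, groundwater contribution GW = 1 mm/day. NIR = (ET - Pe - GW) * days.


Daily deficit = ET - Pe - GW = 5 - 2 - 1 = 2 mm/day
NIR = 2 * 24 = 48 mm

48.0000 mm


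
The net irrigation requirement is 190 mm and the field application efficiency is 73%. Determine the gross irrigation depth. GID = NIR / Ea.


Ea = 73% = 0.73
GID = NIR / Ea = 190 / 0.73 = 260.2740 mm

260.2740 mm


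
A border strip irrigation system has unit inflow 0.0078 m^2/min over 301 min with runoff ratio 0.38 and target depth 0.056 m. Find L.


L = q*t/((1+r)*Z)
L = 0.0078*301/((1+0.38)*0.056)
L = 2.3478/0.07728

30.3804 m


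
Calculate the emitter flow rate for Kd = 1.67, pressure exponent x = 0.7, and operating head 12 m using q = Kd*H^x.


q = Kd * H^x = 1.67 * 12^0.7 = 1.67 * 5.694123

9.5092 L/h


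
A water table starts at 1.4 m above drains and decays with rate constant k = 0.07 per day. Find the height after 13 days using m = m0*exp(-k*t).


m = m0 * exp(-k*t)
m = 1.4 * exp(-0.07 * 13)
m = 1.4 * exp(-0.9100)

0.5635 m


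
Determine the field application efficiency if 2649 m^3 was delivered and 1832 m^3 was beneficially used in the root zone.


Ea = V_root / V_field * 100 = 1832 / 2649 * 100 = 69.1582%

69.1582 %


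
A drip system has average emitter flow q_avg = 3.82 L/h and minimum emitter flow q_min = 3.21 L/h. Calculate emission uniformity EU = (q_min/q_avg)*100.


EU = (q_min/q_avg)*100 = (3.21/3.82)*100 = 84.0314%

84.0314 %


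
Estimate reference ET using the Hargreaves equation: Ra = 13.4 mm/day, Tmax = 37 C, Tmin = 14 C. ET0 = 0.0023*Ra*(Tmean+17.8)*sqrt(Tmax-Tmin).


Tmean = (Tmax + Tmin)/2 = (37 + 14)/2 = 25.5
ET0 = 0.0023 * 13.4 * (25.5 + 17.8) * sqrt(37 - 14)
ET0 = 0.0023 * 13.4 * 43.3 * 4.795832

6.4001 mm/day


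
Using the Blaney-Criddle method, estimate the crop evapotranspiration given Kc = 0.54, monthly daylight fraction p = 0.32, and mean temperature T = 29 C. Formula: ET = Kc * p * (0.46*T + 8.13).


ET = Kc * p * (0.46*T + 8.13)
ET = 0.54 * 0.32 * (0.46*29 + 8.13)
ET = 0.54 * 0.32 * 21.4700

3.7100 mm/day


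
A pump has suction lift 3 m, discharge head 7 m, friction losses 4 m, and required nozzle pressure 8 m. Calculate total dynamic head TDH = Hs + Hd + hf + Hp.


TDH = Hs + Hd + hf + Hp = 3 + 7 + 4 + 8 = 22

22 m


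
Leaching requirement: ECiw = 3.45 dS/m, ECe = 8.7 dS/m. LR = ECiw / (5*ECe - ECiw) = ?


LR = ECiw / (5*ECe - ECiw)
LR = 3.45 / (5*8.7 - 3.45)
LR = 3.45 / 40.0500

0.0861


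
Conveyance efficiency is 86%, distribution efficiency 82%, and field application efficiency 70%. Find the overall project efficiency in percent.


Ec = 0.86, Eb = 0.82, Ea = 0.7
E = 0.86 * 0.82 * 0.7 * 100 = 49.3640%

49.3640 %


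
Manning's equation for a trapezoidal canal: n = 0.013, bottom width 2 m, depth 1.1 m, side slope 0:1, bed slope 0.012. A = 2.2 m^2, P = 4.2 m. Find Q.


R = A/P = 2.2/4.2 = 0.523810
Q = (1/0.013) * 2.2 * 0.523810^(2/3) * 0.012^0.5

12.0463 m^3/s


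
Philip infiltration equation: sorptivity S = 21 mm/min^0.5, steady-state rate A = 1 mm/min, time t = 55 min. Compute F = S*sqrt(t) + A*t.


F = S*sqrt(t) + A*t
F = 21*sqrt(55) + 1*55
F = 21*7.416198 + 55

210.7402 mm


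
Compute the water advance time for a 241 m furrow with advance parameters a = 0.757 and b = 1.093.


t = (L/a)^(1/b)
t = (241/0.757)^(1/1.093)
t = 318.361955^(1/1.093)

194.9644 min


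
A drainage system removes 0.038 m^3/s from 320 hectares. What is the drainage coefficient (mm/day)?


DC = Q * 86400 / (A * 10000) * 1000
DC = 0.038 * 86400 / (320 * 10000) * 1000
DC = 3283200.0000 / 3200000

1.0260 mm/day


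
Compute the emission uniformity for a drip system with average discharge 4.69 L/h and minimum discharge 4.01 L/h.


EU = (q_min/q_avg)*100 = (4.01/4.69)*100 = 85.5011%

85.5011 %


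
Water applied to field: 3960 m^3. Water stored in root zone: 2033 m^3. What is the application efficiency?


Ea = V_root / V_field * 100 = 2033 / 3960 * 100 = 51.3384%

51.3384 %


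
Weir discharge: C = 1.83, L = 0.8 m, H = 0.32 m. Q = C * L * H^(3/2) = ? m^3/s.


Q = C * L * H^(3/2) = 1.83 * 0.8 * 0.32^1.5 = 1.83 * 0.8 * 0.181019

0.2650 m^3/s


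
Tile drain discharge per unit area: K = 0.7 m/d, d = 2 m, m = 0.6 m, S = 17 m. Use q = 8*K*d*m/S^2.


q = 8*K*d*m/S^2
q = 8*0.7*2*0.6/17^2
q = 6.7200 / 289

0.0233 m/d


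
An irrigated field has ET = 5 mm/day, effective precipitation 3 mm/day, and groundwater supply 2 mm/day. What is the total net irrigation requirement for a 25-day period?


Daily deficit = ET - Pe - GW = 5 - 3 - 2 = 0 mm/day
NIR = 0 * 25 = 0 mm

0 mm


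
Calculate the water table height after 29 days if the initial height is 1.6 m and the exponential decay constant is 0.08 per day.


m = m0 * exp(-k*t)
m = 1.6 * exp(-0.08 * 29)
m = 1.6 * exp(-2.3200)

0.1572 m


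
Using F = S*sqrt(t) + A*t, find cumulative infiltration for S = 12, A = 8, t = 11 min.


F = S*sqrt(t) + A*t
F = 12*sqrt(11) + 8*11
F = 12*3.316625 + 88

127.7995 mm


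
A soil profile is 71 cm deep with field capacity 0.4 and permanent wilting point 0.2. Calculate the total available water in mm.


AWC = (FC - PWP) * d * 10
AWC = (0.4 - 0.2) * 71 * 10
AWC = 0.2000 * 71 * 10

142.0000 mm


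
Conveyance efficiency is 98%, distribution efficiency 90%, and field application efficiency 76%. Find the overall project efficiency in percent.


Ec = 0.98, Eb = 0.9, Ea = 0.76
E = 0.98 * 0.9 * 0.76 * 100 = 67.0320%

67.0320 %


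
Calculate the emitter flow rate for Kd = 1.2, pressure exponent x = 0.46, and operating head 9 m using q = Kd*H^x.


q = Kd * H^x = 1.2 * 9^0.46 = 1.2 * 2.747588

3.2971 L/h


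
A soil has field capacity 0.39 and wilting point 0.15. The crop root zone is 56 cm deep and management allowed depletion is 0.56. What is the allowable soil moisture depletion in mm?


SMD = (FC - PWP) * d * MAD * 10
SMD = (0.39 - 0.15) * 56 * 0.56 * 10
SMD = 0.2400 * 56 * 0.56 * 10

75.2640 mm


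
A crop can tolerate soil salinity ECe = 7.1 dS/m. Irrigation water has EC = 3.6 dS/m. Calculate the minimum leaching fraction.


LR = ECiw / (5*ECe - ECiw)
LR = 3.6 / (5*7.1 - 3.6)
LR = 3.6 / 31.9000

0.1129


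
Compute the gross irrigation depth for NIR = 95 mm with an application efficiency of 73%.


Ea = 73% = 0.73
GID = NIR / Ea = 95 / 0.73 = 130.1370 mm

130.1370 mm


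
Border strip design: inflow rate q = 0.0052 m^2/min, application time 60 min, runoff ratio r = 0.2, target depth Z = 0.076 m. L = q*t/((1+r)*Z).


L = q*t/((1+r)*Z)
L = 0.0052*60/((1+0.2)*0.076)
L = 0.312/0.0912

3.4211 m


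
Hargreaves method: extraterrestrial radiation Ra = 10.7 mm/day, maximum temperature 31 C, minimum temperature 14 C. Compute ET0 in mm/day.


Tmean = (Tmax + Tmin)/2 = (31 + 14)/2 = 22.5
ET0 = 0.0023 * 10.7 * (22.5 + 17.8) * sqrt(31 - 14)
ET0 = 0.0023 * 10.7 * 40.3 * 4.123106

4.0892 mm/day


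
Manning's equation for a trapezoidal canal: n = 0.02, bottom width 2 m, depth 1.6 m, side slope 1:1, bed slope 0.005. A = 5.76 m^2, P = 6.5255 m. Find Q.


R = A/P = 5.76/6.5255 = 0.882691
Q = (1/0.02) * 5.76 * 0.882691^(2/3) * 0.005^0.5

18.7392 m^3/s


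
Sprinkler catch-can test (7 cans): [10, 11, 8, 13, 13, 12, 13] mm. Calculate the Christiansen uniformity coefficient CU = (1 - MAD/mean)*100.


mean = 11.428571 mm
MAD = 1.510204 mm
CU = (1 - 1.510204/11.428571)*100

86.7857 %


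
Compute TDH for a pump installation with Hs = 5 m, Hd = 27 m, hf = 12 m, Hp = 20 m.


TDH = Hs + Hd + hf + Hp = 5 + 27 + 12 + 20 = 64

64 m


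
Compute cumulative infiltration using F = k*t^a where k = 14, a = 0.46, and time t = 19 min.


F = k * t^a = 14 * 19^0.46
F = 14 * 3.874598

54.2444 mm


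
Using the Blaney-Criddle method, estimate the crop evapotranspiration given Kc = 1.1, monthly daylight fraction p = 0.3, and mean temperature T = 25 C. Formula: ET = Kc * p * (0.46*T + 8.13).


ET = Kc * p * (0.46*T + 8.13)
ET = 1.1 * 0.3 * (0.46*25 + 8.13)
ET = 1.1 * 0.3 * 19.6300

6.4779 mm/day


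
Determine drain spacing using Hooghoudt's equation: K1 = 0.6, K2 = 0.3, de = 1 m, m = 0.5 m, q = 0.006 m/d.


S^2 = 8*K2*de*m/q + 4*K1*m^2/q
S^2 = 8*0.3*1*0.5/0.006 + 4*0.6*0.5^2/0.006
S = sqrt(300.0000)

17.3205 m


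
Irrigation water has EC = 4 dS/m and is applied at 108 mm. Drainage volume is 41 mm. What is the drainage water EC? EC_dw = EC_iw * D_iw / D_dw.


EC_dw = EC_iw * D_iw / D_dw
EC_dw = 4 * 108 / 41
EC_dw = 432 / 41

10.5366 dS/m


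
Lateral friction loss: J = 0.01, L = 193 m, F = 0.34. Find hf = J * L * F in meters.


hf = J * L * F = 0.01 * 193 * 0.34 = 0.6562 m

0.6562 m


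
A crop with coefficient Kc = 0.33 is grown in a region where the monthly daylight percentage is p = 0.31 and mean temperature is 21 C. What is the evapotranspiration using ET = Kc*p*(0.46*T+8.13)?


ET = Kc * p * (0.46*T + 8.13)
ET = 0.33 * 0.31 * (0.46*21 + 8.13)
ET = 0.33 * 0.31 * 17.7900

1.8199 mm/day


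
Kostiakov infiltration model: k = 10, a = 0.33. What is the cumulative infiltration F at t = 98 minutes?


F = k * t^a = 10 * 98^0.33
F = 10 * 4.540510

45.4051 mm


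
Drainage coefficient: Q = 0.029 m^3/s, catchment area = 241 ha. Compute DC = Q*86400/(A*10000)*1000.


DC = Q * 86400 / (A * 10000) * 1000
DC = 0.029 * 86400 / (241 * 10000) * 1000
DC = 2505600.0000 / 2410000

1.0397 mm/day


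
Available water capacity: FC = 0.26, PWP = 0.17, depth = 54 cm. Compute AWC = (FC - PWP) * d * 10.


AWC = (FC - PWP) * d * 10
AWC = (0.26 - 0.17) * 54 * 10
AWC = 0.0900 * 54 * 10

48.6000 mm


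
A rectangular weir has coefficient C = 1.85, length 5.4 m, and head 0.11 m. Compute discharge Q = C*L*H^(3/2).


Q = C * L * H^(3/2) = 1.85 * 5.4 * 0.11^1.5 = 1.85 * 5.4 * 0.036483

0.3645 m^3/s


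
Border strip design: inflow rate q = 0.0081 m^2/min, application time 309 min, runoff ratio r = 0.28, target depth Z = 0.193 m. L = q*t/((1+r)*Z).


L = q*t/((1+r)*Z)
L = 0.0081*309/((1+0.28)*0.193)
L = 2.5029/0.24704

10.1316 m


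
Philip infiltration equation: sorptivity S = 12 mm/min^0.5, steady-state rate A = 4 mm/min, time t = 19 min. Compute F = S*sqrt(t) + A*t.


F = S*sqrt(t) + A*t
F = 12*sqrt(19) + 4*19
F = 12*4.358899 + 76

128.3068 mm


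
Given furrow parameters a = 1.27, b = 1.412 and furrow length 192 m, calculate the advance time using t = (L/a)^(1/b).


t = (L/a)^(1/b)
t = (192/1.27)^(1/1.412)
t = 151.181102^(1/1.412)

34.9586 min


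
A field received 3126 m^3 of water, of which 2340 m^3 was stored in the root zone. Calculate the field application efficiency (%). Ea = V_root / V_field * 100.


Ea = V_root / V_field * 100 = 2340 / 3126 * 100 = 74.8560%

74.8560 %


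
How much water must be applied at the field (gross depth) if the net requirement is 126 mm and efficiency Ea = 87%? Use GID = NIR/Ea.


Ea = 87% = 0.87
GID = NIR / Ea = 126 / 0.87 = 144.8276 mm

144.8276 mm


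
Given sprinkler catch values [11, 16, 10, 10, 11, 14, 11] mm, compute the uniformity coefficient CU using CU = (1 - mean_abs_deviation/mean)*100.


mean = 11.857143 mm
MAD = 1.795918 mm
CU = (1 - 1.795918/11.857143)*100

84.8537 %


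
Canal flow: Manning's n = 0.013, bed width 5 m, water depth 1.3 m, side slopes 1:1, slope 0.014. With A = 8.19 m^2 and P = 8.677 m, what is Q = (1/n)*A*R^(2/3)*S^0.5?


R = A/P = 8.19/8.677 = 0.943875
Q = (1/0.013) * 8.19 * 0.943875^(2/3) * 0.014^0.5

71.7267 m^3/s


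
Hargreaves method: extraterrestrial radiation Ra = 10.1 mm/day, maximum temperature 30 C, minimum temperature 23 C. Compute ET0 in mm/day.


Tmean = (Tmax + Tmin)/2 = (30 + 23)/2 = 26.5
ET0 = 0.0023 * 10.1 * (26.5 + 17.8) * sqrt(30 - 23)
ET0 = 0.0023 * 10.1 * 44.3 * 2.645751

2.7227 mm/day


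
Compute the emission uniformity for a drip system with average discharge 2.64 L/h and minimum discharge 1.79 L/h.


EU = (q_min/q_avg)*100 = (1.79/2.64)*100 = 67.8030%

67.8030 %


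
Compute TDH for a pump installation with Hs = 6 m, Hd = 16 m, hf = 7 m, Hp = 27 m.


TDH = Hs + Hd + hf + Hp = 6 + 16 + 7 + 27 = 56

56 m


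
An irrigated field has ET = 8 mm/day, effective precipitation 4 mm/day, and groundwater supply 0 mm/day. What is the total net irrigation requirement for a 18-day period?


Daily deficit = ET - Pe - GW = 8 - 4 - 0 = 4 mm/day
NIR = 4 * 18 = 72 mm

72.0000 mm


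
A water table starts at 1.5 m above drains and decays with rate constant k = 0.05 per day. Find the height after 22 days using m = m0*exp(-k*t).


m = m0 * exp(-k*t)
m = 1.5 * exp(-0.05 * 22)
m = 1.5 * exp(-1.1000)

0.4993 m


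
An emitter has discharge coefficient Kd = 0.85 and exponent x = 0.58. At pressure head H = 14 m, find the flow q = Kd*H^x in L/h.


q = Kd * H^x = 0.85 * 14^0.58 = 0.85 * 4.621195

3.9280 L/h


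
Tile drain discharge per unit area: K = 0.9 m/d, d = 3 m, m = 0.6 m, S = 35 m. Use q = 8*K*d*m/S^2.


q = 8*K*d*m/S^2
q = 8*0.9*3*0.6/35^2
q = 12.9600 / 1225

0.0106 m/d


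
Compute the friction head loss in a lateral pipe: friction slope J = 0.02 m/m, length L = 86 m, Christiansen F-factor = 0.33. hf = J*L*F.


hf = J * L * F = 0.02 * 86 * 0.33 = 0.5676 m

0.5676 m


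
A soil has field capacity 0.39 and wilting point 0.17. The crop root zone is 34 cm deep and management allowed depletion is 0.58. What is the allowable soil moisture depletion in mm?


SMD = (FC - PWP) * d * MAD * 10
SMD = (0.39 - 0.17) * 34 * 0.58 * 10
SMD = 0.2200 * 34 * 0.58 * 10

43.3840 mm


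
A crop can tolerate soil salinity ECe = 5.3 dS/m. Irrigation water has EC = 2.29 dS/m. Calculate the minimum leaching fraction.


LR = ECiw / (5*ECe - ECiw)
LR = 2.29 / (5*5.3 - 2.29)
LR = 2.29 / 24.2100

0.0946


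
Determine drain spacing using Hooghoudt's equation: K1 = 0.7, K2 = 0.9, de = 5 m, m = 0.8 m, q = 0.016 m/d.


S^2 = 8*K2*de*m/q + 4*K1*m^2/q
S^2 = 8*0.9*5*0.8/0.016 + 4*0.7*0.8^2/0.016
S = sqrt(1912.0000)

43.7264 m


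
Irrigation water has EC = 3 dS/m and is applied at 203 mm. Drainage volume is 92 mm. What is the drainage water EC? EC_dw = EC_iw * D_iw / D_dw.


EC_dw = EC_iw * D_iw / D_dw
EC_dw = 3 * 203 / 92
EC_dw = 609 / 92

6.6196 dS/m


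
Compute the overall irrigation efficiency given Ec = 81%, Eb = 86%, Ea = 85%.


Ec = 0.81, Eb = 0.86, Ea = 0.85
E = 0.81 * 0.86 * 0.85 * 100 = 59.2110%

59.2110 %


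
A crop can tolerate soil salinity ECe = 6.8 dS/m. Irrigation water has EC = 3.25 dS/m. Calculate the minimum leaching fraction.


LR = ECiw / (5*ECe - ECiw)
LR = 3.25 / (5*6.8 - 3.25)
LR = 3.25 / 30.7500

0.1057


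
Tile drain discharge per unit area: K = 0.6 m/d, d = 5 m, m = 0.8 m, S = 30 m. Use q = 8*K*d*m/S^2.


q = 8*K*d*m/S^2
q = 8*0.6*5*0.8/30^2
q = 19.2000 / 900

0.0213 m/d


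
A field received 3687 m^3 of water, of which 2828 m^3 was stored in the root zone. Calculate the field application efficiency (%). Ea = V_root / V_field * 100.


Ea = V_root / V_field * 100 = 2828 / 3687 * 100 = 76.7019%

76.7019 %


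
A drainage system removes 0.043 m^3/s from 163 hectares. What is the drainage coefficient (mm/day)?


DC = Q * 86400 / (A * 10000) * 1000
DC = 0.043 * 86400 / (163 * 10000) * 1000
DC = 3715200.0000 / 1630000

2.2793 mm/day


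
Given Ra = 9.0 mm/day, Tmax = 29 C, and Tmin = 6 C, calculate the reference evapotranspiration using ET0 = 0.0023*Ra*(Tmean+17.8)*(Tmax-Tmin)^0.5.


Tmean = (Tmax + Tmin)/2 = (29 + 6)/2 = 17.5
ET0 = 0.0023 * 9.0 * (17.5 + 17.8) * sqrt(29 - 6)
ET0 = 0.0023 * 9.0 * 35.3 * 4.795832

3.5044 mm/day


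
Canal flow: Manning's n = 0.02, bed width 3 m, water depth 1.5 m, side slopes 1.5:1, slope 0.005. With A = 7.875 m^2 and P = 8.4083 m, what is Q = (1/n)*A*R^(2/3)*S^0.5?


R = A/P = 7.875/8.4083 = 0.936575
Q = (1/0.02) * 7.875 * 0.936575^(2/3) * 0.005^0.5

26.6523 m^3/s


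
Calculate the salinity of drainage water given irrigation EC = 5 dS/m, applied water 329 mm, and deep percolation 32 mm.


EC_dw = EC_iw * D_iw / D_dw
EC_dw = 5 * 329 / 32
EC_dw = 1645 / 32

51.4062 dS/m


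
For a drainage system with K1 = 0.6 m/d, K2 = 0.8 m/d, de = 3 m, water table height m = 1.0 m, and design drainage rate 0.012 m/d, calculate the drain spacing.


S^2 = 8*K2*de*m/q + 4*K1*m^2/q
S^2 = 8*0.8*3*1.0/0.012 + 4*0.6*1.0^2/0.012
S = sqrt(1800.0000)

42.4264 m


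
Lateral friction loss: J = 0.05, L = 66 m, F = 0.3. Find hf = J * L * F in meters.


hf = J * L * F = 0.05 * 66 * 0.3 = 0.9900 m

0.9900 m


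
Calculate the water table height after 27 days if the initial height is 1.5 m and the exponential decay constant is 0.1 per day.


m = m0 * exp(-k*t)
m = 1.5 * exp(-0.1 * 27)
m = 1.5 * exp(-2.7000)

0.1008 m


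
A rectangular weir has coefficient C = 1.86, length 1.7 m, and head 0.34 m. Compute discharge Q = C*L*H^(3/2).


Q = C * L * H^(3/2) = 1.86 * 1.7 * 0.34^1.5 = 1.86 * 1.7 * 0.198252

0.6269 m^3/s


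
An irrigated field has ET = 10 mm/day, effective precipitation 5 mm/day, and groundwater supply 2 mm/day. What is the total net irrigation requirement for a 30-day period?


Daily deficit = ET - Pe - GW = 10 - 5 - 2 = 3 mm/day
NIR = 3 * 30 = 90 mm

90.0000 mm


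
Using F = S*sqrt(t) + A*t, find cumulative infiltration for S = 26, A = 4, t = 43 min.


F = S*sqrt(t) + A*t
F = 26*sqrt(43) + 4*43
F = 26*6.557439 + 172

342.4934 mm


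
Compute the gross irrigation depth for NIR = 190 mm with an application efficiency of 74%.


Ea = 74% = 0.74
GID = NIR / Ea = 190 / 0.74 = 256.7568 mm

256.7568 mm


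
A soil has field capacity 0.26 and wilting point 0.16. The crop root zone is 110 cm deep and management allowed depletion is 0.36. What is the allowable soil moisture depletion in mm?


SMD = (FC - PWP) * d * MAD * 10
SMD = (0.26 - 0.16) * 110 * 0.36 * 10
SMD = 0.1000 * 110 * 0.36 * 10

39.6000 mm


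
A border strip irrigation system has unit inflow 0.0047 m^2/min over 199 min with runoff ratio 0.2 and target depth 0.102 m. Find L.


L = q*t/((1+r)*Z)
L = 0.0047*199/((1+0.2)*0.102)
L = 0.9353/0.1224

7.6413 m


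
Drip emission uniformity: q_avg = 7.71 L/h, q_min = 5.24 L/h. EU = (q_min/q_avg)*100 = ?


EU = (q_min/q_avg)*100 = (5.24/7.71)*100 = 67.9637%

67.9637 %


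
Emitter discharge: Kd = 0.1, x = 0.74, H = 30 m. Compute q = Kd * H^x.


q = Kd * H^x = 0.1 * 30^0.74 = 0.1 * 12.389955

1.2390 L/h


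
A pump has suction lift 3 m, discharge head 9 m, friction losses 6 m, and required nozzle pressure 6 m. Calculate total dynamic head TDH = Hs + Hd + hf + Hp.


TDH = Hs + Hd + hf + Hp = 3 + 9 + 6 + 6 = 24

24 m


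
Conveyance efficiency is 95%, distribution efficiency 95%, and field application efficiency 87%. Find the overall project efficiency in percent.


Ec = 0.95, Eb = 0.95, Ea = 0.87
E = 0.95 * 0.95 * 0.87 * 100 = 78.5175%

78.5175 %


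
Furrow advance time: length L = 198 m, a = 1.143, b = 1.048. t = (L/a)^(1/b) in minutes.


t = (L/a)^(1/b)
t = (198/1.143)^(1/1.048)
t = 173.228346^(1/1.048)

136.8002 min


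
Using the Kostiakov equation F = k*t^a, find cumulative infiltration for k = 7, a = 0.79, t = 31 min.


F = k * t^a = 7 * 31^0.79
F = 7 * 15.072168

105.5052 mm


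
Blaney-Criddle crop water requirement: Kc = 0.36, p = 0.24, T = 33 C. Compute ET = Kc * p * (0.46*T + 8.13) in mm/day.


ET = Kc * p * (0.46*T + 8.13)
ET = 0.36 * 0.24 * (0.46*33 + 8.13)
ET = 0.36 * 0.24 * 23.3100

2.0140 mm/day


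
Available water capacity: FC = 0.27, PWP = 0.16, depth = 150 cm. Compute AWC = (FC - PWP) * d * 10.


AWC = (FC - PWP) * d * 10
AWC = (0.27 - 0.16) * 150 * 10
AWC = 0.1100 * 150 * 10

165.0000 mm


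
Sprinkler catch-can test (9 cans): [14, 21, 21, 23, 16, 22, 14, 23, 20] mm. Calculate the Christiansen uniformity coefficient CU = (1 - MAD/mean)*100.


mean = 19.333333 mm
MAD = 3.111111 mm
CU = (1 - 3.111111/19.333333)*100

83.9080 %


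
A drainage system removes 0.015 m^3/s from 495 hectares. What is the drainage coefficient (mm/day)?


DC = Q * 86400 / (A * 10000) * 1000
DC = 0.015 * 86400 / (495 * 10000) * 1000
DC = 1296000.0000 / 4950000

0.2618 mm/day


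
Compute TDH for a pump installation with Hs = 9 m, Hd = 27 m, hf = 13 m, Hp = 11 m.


TDH = Hs + Hd + hf + Hp = 9 + 27 + 13 + 11 = 60

60 m


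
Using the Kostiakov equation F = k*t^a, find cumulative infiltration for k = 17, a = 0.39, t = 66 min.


F = k * t^a = 17 * 66^0.39
F = 17 * 5.124154

87.1106 mm


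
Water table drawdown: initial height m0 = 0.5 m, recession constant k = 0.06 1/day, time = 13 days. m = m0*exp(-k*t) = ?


m = m0 * exp(-k*t)
m = 0.5 * exp(-0.06 * 13)
m = 0.5 * exp(-0.7800)

0.2292 m


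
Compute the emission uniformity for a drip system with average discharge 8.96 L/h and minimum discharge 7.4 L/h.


EU = (q_min/q_avg)*100 = (7.4/8.96)*100 = 82.5893%

82.5893 %


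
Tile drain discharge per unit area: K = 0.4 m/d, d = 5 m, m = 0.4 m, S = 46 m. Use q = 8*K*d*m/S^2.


q = 8*K*d*m/S^2
q = 8*0.4*5*0.4/46^2
q = 6.4000 / 2116

0.0030 m/d


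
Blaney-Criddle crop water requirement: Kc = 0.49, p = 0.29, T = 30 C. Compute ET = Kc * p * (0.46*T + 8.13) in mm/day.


ET = Kc * p * (0.46*T + 8.13)
ET = 0.49 * 0.29 * (0.46*30 + 8.13)
ET = 0.49 * 0.29 * 21.9300

3.1163 mm/day


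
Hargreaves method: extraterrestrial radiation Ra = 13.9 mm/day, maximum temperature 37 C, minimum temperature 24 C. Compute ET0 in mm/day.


Tmean = (Tmax + Tmin)/2 = (37 + 24)/2 = 30.5
ET0 = 0.0023 * 13.9 * (30.5 + 17.8) * sqrt(37 - 24)
ET0 = 0.0023 * 13.9 * 48.3 * 3.605551

5.5675 mm/day


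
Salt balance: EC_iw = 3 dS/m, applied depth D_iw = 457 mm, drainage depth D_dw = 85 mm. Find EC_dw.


EC_dw = EC_iw * D_iw / D_dw
EC_dw = 3 * 457 / 85
EC_dw = 1371 / 85

16.1294 dS/m


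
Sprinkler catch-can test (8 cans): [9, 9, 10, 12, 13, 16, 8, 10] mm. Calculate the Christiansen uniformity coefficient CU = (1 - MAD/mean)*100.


mean = 10.875000 mm
MAD = 2.093750 mm
CU = (1 - 2.093750/10.875000)*100

80.7471 %


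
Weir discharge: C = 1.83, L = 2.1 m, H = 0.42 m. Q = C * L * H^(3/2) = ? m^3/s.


Q = C * L * H^(3/2) = 1.83 * 2.1 * 0.42^1.5 = 1.83 * 2.1 * 0.272191

1.0460 m^3/s


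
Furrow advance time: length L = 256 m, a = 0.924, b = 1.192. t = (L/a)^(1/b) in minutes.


t = (L/a)^(1/b)
t = (256/0.924)^(1/1.192)
t = 277.056277^(1/1.192)

111.9784 min


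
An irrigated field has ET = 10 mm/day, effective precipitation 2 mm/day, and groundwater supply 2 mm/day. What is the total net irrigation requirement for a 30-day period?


Daily deficit = ET - Pe - GW = 10 - 2 - 2 = 6 mm/day
NIR = 6 * 30 = 180 mm

180.0000 mm


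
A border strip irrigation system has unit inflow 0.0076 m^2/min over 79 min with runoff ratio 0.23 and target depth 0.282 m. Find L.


L = q*t/((1+r)*Z)
L = 0.0076*79/((1+0.23)*0.282)
L = 0.6004/0.34686

1.7310 m


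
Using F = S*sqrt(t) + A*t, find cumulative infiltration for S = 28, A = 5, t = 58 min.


F = S*sqrt(t) + A*t
F = 28*sqrt(58) + 5*58
F = 28*7.615773 + 290

503.2416 mm


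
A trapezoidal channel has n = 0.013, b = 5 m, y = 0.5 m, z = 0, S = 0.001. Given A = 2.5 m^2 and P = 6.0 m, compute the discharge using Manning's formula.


R = A/P = 2.5/6.0 = 0.416667
Q = (1/0.013) * 2.5 * 0.416667^(2/3) * 0.001^0.5

3.3925 m^3/s


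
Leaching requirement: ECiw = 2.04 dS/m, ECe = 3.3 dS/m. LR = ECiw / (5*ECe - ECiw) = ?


LR = ECiw / (5*ECe - ECiw)
LR = 2.04 / (5*3.3 - 2.04)
LR = 2.04 / 14.4600

0.1411


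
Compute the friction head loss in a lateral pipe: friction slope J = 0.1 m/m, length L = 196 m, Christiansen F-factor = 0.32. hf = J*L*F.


hf = J * L * F = 0.1 * 196 * 0.32 = 6.2720 m

6.2720 m


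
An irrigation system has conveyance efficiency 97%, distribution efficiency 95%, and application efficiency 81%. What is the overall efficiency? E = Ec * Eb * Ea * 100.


Ec = 0.97, Eb = 0.95, Ea = 0.81
E = 0.97 * 0.95 * 0.81 * 100 = 74.6415%

74.6415 %


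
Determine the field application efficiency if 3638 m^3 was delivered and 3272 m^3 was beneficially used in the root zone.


Ea = V_root / V_field * 100 = 3272 / 3638 * 100 = 89.9395%

89.9395 %


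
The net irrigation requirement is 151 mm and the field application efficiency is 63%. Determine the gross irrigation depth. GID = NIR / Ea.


Ea = 63% = 0.63
GID = NIR / Ea = 151 / 0.63 = 239.6825 mm

239.6825 mm


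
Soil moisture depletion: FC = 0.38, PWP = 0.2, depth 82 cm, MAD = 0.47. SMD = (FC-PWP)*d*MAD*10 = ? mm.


SMD = (FC - PWP) * d * MAD * 10
SMD = (0.38 - 0.2) * 82 * 0.47 * 10
SMD = 0.1800 * 82 * 0.47 * 10

69.3720 mm


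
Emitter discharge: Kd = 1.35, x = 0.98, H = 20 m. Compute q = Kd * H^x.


q = Kd * H^x = 1.35 * 20^0.98 = 1.35 * 18.836898

25.4298 L/h


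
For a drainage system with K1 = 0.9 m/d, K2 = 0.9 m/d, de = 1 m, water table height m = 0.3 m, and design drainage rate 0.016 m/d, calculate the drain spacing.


S^2 = 8*K2*de*m/q + 4*K1*m^2/q
S^2 = 8*0.9*1*0.3/0.016 + 4*0.9*0.3^2/0.016
S = sqrt(155.2500)

12.4599 m


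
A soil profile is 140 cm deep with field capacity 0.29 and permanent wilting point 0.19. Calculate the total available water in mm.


AWC = (FC - PWP) * d * 10
AWC = (0.29 - 0.19) * 140 * 10
AWC = 0.1000 * 140 * 10

140.0000 mm


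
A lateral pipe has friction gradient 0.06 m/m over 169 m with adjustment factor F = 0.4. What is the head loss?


hf = J * L * F = 0.06 * 169 * 0.4 = 4.0560 m

4.0560 m


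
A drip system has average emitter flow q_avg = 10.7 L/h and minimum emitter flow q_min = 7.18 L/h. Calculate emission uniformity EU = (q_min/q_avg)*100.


EU = (q_min/q_avg)*100 = (7.18/10.7)*100 = 67.1028%

67.1028 %


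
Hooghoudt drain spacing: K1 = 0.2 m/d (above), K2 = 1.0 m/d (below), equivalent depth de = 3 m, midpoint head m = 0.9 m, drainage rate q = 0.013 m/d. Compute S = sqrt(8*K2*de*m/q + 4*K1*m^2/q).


S^2 = 8*K2*de*m/q + 4*K1*m^2/q
S^2 = 8*1.0*3*0.9/0.013 + 4*0.2*0.9^2/0.013
S = sqrt(1711.3846)

41.3689 m


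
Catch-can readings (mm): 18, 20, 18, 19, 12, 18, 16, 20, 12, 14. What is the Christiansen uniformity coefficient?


mean = 16.700000 mm
MAD = 2.560000 mm
CU = (1 - 2.560000/16.700000)*100

84.6707 %


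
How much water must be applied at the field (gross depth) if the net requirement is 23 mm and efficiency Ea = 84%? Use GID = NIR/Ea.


Ea = 84% = 0.84
GID = NIR / Ea = 23 / 0.84 = 27.3810 mm

27.3810 mm


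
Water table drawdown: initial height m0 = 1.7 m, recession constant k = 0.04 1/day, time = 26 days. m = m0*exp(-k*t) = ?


m = m0 * exp(-k*t)
m = 1.7 * exp(-0.04 * 26)
m = 1.7 * exp(-1.0400)

0.6009 m


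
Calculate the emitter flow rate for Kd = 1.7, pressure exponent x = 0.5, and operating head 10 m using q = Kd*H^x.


q = Kd * H^x = 1.7 * 10^0.5 = 1.7 * 3.162278

5.3759 L/h


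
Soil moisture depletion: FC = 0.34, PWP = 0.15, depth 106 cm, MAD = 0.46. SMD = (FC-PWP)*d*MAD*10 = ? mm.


SMD = (FC - PWP) * d * MAD * 10
SMD = (0.34 - 0.15) * 106 * 0.46 * 10
SMD = 0.1900 * 106 * 0.46 * 10

92.6440 mm


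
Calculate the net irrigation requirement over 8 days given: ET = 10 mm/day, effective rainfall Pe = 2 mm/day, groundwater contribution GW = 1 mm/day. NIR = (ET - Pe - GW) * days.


Daily deficit = ET - Pe - GW = 10 - 2 - 1 = 7 mm/day
NIR = 7 * 8 = 56 mm

56.0000 mm


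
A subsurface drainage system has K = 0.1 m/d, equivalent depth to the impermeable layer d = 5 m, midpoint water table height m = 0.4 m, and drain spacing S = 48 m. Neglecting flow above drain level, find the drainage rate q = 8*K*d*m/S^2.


q = 8*K*d*m/S^2
q = 8*0.1*5*0.4/48^2
q = 1.6000 / 2304

6.9444e-04 m/d
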